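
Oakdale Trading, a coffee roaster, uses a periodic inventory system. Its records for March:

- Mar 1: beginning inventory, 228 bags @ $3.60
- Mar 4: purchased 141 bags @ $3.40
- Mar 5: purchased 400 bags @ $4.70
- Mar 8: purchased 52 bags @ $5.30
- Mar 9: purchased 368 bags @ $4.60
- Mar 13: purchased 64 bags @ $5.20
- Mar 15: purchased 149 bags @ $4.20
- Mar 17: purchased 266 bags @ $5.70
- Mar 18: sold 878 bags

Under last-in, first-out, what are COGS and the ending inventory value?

Mar 18, 878 sold [LIFO — newest first]: 266 @ $5.70 + 149 @ $4.20 + 64 @ $5.20 + 368 @ $4.60 + 31 @ $5.30 = $4,331.90
Ending inventory: 228 @ $3.60 + 141 @ $3.40 + 400 @ $4.70 + 21 @ $5.30 = $3,291.50
Check: goods available $7,623.40 = COGS $4,331.90 + ending $3,291.50

COGS = $4,331.90; ending inventory = $3,291.50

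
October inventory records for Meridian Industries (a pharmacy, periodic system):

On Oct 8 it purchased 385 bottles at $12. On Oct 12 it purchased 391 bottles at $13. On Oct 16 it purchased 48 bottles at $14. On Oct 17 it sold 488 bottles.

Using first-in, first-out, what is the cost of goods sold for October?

COGS = $5,959

Oct 17, 488 sold [FIFO — oldest first]: 385 @ $12 + 103 @ $13 = $5,959
Ending inventory: 288 @ $13 + 48 @ $14 = $4,416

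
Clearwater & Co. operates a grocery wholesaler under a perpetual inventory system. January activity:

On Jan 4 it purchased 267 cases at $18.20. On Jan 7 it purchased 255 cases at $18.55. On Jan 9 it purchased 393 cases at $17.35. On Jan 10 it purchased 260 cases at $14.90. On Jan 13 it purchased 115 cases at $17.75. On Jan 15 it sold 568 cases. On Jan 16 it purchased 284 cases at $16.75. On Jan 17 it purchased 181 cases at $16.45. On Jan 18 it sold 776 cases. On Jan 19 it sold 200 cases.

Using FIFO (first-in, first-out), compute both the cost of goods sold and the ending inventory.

COGS = $26,577.95; ending inventory = $3,479.95

Jan 15, 568 sold [FIFO — oldest first]: 267 @ $18.20 + 255 @ $18.55 + 46 @ $17.35 = $10,387.75
Jan 18, 776 sold [FIFO — oldest first]: 347 @ $17.35 + 260 @ $14.90 + 115 @ $17.75 + 54 @ $16.75 = $12,840.20
Jan 19, 200 sold [FIFO — oldest first]: 200 @ $16.75 = $3,350.00
Total COGS = $10,387.75 + $12,840.20 + $3,350.00 = $26,577.95
Ending inventory: 30 @ $16.75 + 181 @ $16.45 = $3,479.95
Check: goods available $30,057.90 = COGS $26,577.95 + ending $3,479.95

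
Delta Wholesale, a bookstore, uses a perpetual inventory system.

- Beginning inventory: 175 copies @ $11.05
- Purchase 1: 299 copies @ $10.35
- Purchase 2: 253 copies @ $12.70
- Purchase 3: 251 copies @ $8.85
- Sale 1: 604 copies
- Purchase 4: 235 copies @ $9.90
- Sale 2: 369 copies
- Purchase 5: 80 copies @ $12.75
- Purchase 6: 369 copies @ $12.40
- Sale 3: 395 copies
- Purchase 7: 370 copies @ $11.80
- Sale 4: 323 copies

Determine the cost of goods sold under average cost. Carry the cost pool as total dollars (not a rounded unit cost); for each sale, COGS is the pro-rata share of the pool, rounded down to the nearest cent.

After Beginning: 175 on hand, pool $1,933.75 (≈ $11.0500 each)
After Purchase 1: 474 on hand, pool $5,028.40 (≈ $10.6084 each)
After Purchase 2: 727 on hand, pool $8,241.50 (≈ $11.3363 each)
After Purchase 3: 978 on hand, pool $10,462.85 (≈ $10.6982 each)
Sale 1, sell 604: 604/978 × $10,462.85 → $6,461.71
After Purchase 4: 609 on hand, pool $6,327.64 (≈ $10.3902 each)
Sale 2, sell 369: 369/609 × $6,327.64 → $3,833.98
After Purchase 5: 320 on hand, pool $3,513.66 (≈ $10.9802 each)
After Purchase 6: 689 on hand, pool $8,089.26 (≈ $11.7406 each)
Sale 3, sell 395: 395/689 × $8,089.26 → $4,637.52
After Purchase 7: 664 on hand, pool $7,817.74 (≈ $11.7737 each)
Sale 4, sell 323: 323/664 × $7,817.74 → $3,802.90
Total COGS = $6,461.71 + $3,833.98 + $4,637.52 + $3,802.90 = $18,736.11
Ending inventory (cost pool remaining) = $4,014.84

COGS = $18,736.11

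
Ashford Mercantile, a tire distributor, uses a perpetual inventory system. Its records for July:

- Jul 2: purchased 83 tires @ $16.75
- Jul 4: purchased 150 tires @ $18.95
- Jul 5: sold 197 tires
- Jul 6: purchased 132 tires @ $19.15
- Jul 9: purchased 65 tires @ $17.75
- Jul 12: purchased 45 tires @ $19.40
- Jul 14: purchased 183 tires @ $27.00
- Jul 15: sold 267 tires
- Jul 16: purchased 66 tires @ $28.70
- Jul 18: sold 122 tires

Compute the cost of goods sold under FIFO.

Jul 5, 197 sold [FIFO — oldest first]: 83 @ $16.75 + 114 @ $18.95 = $3,550.55
Jul 15, 267 sold [FIFO — oldest first]: 36 @ $18.95 + 132 @ $19.15 + 65 @ $17.75 + 34 @ $19.40 = $5,023.35
Jul 18, 122 sold [FIFO — oldest first]: 11 @ $19.40 + 111 @ $27.00 = $3,210.40
Total COGS = $3,550.55 + $5,023.35 + $3,210.40 = $11,784.30
Ending inventory: 72 @ $27.00 + 66 @ $28.70 = $3,838.20

COGS = $11,784.30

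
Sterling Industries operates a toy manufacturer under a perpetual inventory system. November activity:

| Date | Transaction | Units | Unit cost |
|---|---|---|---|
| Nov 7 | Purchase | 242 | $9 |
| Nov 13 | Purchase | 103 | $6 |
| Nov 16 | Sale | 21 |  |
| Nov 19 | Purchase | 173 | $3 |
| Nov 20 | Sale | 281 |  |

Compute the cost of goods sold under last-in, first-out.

Nov 16, 21 sold [LIFO — newest first]: 21 @ $6 = $126
Nov 20, 281 sold [LIFO — newest first]: 173 @ $3 + 82 @ $6 + 26 @ $9 = $1,245
Total COGS = $126 + $1,245 = $1,371
Ending inventory: 216 @ $9 = $1,944

COGS = $1,371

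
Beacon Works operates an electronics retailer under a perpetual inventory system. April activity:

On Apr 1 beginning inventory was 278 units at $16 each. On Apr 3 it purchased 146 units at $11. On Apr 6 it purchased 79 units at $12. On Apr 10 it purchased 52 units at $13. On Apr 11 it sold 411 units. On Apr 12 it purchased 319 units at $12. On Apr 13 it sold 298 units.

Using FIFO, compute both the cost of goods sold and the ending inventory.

COGS = $9,526; ending inventory = $1,980

Apr 11, 411 sold [FIFO — oldest first]: 278 @ $16 + 133 @ $11 = $5,911
Apr 13, 298 sold [FIFO — oldest first]: 13 @ $11 + 79 @ $12 + 52 @ $13 + 154 @ $12 = $3,615
Total COGS = $5,911 + $3,615 = $9,526
Ending inventory: 165 @ $12 = $1,980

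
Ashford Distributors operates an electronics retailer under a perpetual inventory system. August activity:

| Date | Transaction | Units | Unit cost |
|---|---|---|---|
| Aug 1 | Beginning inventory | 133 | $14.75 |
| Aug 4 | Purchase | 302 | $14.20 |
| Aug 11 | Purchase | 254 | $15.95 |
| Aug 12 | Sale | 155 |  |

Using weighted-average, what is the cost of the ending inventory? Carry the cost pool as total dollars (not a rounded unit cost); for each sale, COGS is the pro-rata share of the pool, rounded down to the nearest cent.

After Aug 1: 133 on hand, pool $1,961.75 (≈ $14.7500 each)
After Aug 4: 435 on hand, pool $6,250.15 (≈ $14.3682 each)
After Aug 11: 689 on hand, pool $10,301.45 (≈ $14.9513 each)
Aug 12, sell 155: 155/689 × $10,301.45 → $2,317.45
Ending inventory (cost pool remaining) = $7,984.00
Check: goods available $10,301.45 = COGS $2,317.45 + ending $7,984.00

Ending inventory = $7,984.00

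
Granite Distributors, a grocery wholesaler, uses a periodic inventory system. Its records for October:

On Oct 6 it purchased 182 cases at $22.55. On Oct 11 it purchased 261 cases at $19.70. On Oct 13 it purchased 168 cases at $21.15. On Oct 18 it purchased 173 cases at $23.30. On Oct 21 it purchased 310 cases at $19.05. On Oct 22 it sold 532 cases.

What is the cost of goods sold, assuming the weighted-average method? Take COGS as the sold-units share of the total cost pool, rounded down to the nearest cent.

COGS = $11,055.97

Oct 22, sell 532: 532/1094 × $22,735.40 → $11,055.97
Ending inventory (cost pool remaining) = $11,679.43
Check: goods available $22,735.40 = COGS $11,055.97 + ending $11,679.43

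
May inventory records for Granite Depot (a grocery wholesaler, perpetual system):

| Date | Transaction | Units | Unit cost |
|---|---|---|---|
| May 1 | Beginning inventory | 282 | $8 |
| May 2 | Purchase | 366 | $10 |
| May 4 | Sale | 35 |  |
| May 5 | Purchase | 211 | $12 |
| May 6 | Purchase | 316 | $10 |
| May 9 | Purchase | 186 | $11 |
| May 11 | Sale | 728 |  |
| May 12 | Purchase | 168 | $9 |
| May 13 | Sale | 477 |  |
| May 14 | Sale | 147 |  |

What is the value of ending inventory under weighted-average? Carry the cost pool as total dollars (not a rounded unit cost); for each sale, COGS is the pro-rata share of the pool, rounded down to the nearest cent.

After May 1: 282 on hand, pool $2,256.00 (≈ $8.0000 each)
After May 2: 648 on hand, pool $5,916.00 (≈ $9.1296 each)
May 4, sell 35: 35/648 × $5,916.00 → $319.53
After May 5: 824 on hand, pool $8,128.47 (≈ $9.8646 each)
After May 6: 1140 on hand, pool $11,288.47 (≈ $9.9022 each)
After May 9: 1326 on hand, pool $13,334.47 (≈ $10.0562 each)
May 11, sell 728: 728/1326 × $13,334.47 → $7,320.88
After May 12: 766 on hand, pool $7,525.59 (≈ $9.8245 each)
May 13, sell 477: 477/766 × $7,525.59 → $4,686.30
May 14, sell 147: 147/289 × $2,839.29 → $1,444.20
Total COGS = $319.53 + $7,320.88 + $4,686.30 + $1,444.20 = $13,770.91
Ending inventory (cost pool remaining) = $1,395.09

Ending inventory = $1,395.09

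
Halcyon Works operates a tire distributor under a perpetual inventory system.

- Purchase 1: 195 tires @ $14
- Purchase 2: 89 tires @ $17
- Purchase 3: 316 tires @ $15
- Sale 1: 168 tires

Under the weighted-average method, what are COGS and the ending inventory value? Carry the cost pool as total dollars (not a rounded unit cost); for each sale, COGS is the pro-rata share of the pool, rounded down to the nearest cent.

COGS = $2,515.24; ending inventory = $6,467.76

After Purchase 1: 195 on hand, pool $2,730.00 (≈ $14.0000 each)
After Purchase 2: 284 on hand, pool $4,243.00 (≈ $14.9401 each)
After Purchase 3: 600 on hand, pool $8,983.00 (≈ $14.9717 each)
Sale 1, sell 168: 168/600 × $8,983.00 → $2,515.24
Ending inventory (cost pool remaining) = $6,467.76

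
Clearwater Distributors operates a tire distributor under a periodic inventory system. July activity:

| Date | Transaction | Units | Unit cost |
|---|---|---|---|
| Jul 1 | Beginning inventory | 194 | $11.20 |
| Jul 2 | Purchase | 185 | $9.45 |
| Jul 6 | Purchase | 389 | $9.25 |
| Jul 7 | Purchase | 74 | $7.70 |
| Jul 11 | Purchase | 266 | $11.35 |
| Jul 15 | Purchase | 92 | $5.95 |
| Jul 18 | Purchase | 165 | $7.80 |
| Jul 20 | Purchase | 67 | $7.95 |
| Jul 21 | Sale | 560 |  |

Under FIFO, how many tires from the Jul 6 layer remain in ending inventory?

208

Jul 21, 560 sold [FIFO — oldest first]: 194 @ $11.20 + 185 @ $9.45 + 181 @ $9.25 = $5,595.30
Ending inventory: 208 @ $9.25 + 74 @ $7.70 + 266 @ $11.35 + 92 @ $5.95 + 165 @ $7.80 + 67 @ $7.95 = $7,879.95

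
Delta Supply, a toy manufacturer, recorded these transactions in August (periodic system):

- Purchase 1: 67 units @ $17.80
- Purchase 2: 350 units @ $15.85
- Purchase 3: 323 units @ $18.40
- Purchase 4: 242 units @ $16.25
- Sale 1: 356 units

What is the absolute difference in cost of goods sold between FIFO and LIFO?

FIFO COGS: 67 @ $17.80 + 289 @ $15.85 = $5,773.25
LIFO COGS: 242 @ $16.25 + 114 @ $18.40 = $6,030.10
Difference = |$5,773.25 − $6,030.10| = $256.85

$256.85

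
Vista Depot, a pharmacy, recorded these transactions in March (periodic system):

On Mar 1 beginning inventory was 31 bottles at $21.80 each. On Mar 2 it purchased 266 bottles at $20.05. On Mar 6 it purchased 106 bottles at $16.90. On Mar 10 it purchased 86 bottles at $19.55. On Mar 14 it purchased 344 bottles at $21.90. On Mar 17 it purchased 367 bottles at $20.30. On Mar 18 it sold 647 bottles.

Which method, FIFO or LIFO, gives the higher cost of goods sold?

LIFO

FIFO COGS: 31 @ $21.80 + 266 @ $20.05 + 106 @ $16.90 + 86 @ $19.55 + 158 @ $21.90 = $12,942.00
LIFO COGS: 367 @ $20.30 + 280 @ $21.90 = $13,582.10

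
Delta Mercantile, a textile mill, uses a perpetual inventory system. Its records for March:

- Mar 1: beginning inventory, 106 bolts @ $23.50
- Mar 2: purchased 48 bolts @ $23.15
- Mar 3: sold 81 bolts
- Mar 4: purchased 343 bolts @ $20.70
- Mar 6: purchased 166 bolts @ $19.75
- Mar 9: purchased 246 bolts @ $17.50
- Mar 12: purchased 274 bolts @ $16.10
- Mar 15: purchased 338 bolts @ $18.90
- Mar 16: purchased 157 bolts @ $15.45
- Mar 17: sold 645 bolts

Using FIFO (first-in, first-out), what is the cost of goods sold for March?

COGS = $15,083.30

Mar 3, 81 sold [FIFO — oldest first]: 81 @ $23.50 = $1,903.50
Mar 17, 645 sold [FIFO — oldest first]: 25 @ $23.50 + 48 @ $23.15 + 343 @ $20.70 + 166 @ $19.75 + 63 @ $17.50 = $13,179.80
Total COGS = $1,903.50 + $13,179.80 = $15,083.30
Ending inventory: 183 @ $17.50 + 274 @ $16.10 + 338 @ $18.90 + 157 @ $15.45 = $16,427.75
Check: goods available $31,511.05 = COGS $15,083.30 + ending $16,427.75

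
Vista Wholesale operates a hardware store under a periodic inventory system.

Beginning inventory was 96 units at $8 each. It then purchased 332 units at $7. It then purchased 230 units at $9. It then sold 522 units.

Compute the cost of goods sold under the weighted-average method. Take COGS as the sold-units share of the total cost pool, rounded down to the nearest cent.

Sale 1, sell 522: 522/658 × $5,162.00 → $4,095.08
Ending inventory (cost pool remaining) = $1,066.92

COGS = $4,095.08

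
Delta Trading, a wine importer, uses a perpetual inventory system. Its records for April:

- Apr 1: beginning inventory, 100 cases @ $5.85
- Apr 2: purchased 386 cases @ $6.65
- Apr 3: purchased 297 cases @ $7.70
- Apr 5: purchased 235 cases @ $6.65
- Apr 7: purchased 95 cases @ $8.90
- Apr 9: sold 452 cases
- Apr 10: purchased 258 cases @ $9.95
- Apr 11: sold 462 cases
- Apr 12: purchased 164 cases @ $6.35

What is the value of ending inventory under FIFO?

Ending inventory = $5,145.60

Apr 9, 452 sold [FIFO — oldest first]: 100 @ $5.85 + 352 @ $6.65 = $2,925.80
Apr 11, 462 sold [FIFO — oldest first]: 34 @ $6.65 + 297 @ $7.70 + 131 @ $6.65 = $3,384.15
Total COGS = $2,925.80 + $3,384.15 = $6,309.95
Ending inventory: 104 @ $6.65 + 95 @ $8.90 + 258 @ $9.95 + 164 @ $6.35 = $5,145.60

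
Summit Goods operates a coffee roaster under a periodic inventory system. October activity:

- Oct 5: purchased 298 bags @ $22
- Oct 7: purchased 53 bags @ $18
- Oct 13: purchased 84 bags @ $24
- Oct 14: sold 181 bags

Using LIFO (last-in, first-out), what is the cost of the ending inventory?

Oct 14, 181 sold [LIFO — newest first]: 84 @ $24 + 53 @ $18 + 44 @ $22 = $3,938
Ending inventory: 254 @ $22 = $5,588

Ending inventory = $5,588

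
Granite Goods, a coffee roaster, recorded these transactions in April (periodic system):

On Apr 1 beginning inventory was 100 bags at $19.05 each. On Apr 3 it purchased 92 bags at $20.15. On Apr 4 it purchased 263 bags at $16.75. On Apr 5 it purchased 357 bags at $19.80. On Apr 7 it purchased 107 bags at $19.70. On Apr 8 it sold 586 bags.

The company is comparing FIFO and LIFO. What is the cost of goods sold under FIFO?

COGS = $10,757.85

FIFO COGS: 100 @ $19.05 + 92 @ $20.15 + 263 @ $16.75 + 131 @ $19.80 = $10,757.85
LIFO COGS: 107 @ $19.70 + 357 @ $19.80 + 122 @ $16.75 = $11,220.00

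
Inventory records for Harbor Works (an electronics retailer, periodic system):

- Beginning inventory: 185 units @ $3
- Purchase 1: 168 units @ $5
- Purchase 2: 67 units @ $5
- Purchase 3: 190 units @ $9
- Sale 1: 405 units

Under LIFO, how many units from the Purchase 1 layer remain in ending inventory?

Sale 1 (405) [LIFO — newest first]: 190 @ $9 + 67 @ $5 + 148 @ $5 = $2,785
Ending inventory: 185 @ $3 + 20 @ $5 = $655

20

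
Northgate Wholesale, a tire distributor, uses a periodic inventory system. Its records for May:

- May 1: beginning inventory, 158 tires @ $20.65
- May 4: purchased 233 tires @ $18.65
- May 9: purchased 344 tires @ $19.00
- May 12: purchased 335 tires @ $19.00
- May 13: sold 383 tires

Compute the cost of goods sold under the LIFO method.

May 13, 383 sold [LIFO — newest first]: 335 @ $19.00 + 48 @ $19.00 = $7,277.00
Ending inventory: 158 @ $20.65 + 233 @ $18.65 + 296 @ $19.00 = $13,232.15

COGS = $7,277.00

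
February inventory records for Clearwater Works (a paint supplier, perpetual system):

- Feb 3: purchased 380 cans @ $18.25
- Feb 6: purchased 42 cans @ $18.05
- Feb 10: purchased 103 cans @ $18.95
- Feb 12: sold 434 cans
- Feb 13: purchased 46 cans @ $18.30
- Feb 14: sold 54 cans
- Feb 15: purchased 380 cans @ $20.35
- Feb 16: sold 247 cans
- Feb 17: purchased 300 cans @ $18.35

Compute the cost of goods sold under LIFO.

Feb 12, 434 sold [LIFO — newest first]: 103 @ $18.95 + 42 @ $18.05 + 289 @ $18.25 = $7,984.20
Feb 14, 54 sold [LIFO — newest first]: 46 @ $18.30 + 8 @ $18.25 = $987.80
Feb 16, 247 sold [LIFO — newest first]: 247 @ $20.35 = $5,026.45
Total COGS = $7,984.20 + $987.80 + $5,026.45 = $13,998.45
Ending inventory: 83 @ $18.25 + 133 @ $20.35 + 300 @ $18.35 = $9,726.30
Check: goods available $23,724.75 = COGS $13,998.45 + ending $9,726.30

COGS = $13,998.45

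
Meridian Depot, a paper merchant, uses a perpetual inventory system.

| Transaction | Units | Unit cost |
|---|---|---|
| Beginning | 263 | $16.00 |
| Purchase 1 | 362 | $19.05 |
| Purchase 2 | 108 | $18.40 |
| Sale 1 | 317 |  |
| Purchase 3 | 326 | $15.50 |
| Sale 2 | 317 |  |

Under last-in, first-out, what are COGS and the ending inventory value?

COGS = $10,882.15; ending inventory = $7,262.15

Sale 1 (317) [LIFO — newest first]: 108 @ $18.40 + 209 @ $19.05 = $5,968.65
Sale 2 (317) [LIFO — newest first]: 317 @ $15.50 = $4,913.50
Total COGS = $5,968.65 + $4,913.50 = $10,882.15
Ending inventory: 263 @ $16.00 + 153 @ $19.05 + 9 @ $15.50 = $7,262.15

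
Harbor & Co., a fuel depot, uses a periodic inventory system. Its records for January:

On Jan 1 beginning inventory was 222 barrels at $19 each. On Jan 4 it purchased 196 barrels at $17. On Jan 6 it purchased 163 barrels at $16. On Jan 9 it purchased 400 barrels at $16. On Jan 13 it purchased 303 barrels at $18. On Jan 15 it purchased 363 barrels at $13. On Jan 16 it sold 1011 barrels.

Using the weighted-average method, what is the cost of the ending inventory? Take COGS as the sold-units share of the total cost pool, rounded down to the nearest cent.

Ending inventory = $10,322.36

Jan 16, sell 1011: 1011/1647 × $26,731.00 → $16,408.64
Ending inventory (cost pool remaining) = $10,322.36
Check: goods available $26,731.00 = COGS $16,408.64 + ending $10,322.36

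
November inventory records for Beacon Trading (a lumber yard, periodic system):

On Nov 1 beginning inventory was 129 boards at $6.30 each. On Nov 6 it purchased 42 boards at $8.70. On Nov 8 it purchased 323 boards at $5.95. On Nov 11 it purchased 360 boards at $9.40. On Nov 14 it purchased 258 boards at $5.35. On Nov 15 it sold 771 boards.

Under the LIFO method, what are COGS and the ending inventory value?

COGS = $5,674.65; ending inventory = $2,189.60

Nov 15, 771 sold [LIFO — newest first]: 258 @ $5.35 + 360 @ $9.40 + 153 @ $5.95 = $5,674.65
Ending inventory: 129 @ $6.30 + 42 @ $8.70 + 170 @ $5.95 = $2,189.60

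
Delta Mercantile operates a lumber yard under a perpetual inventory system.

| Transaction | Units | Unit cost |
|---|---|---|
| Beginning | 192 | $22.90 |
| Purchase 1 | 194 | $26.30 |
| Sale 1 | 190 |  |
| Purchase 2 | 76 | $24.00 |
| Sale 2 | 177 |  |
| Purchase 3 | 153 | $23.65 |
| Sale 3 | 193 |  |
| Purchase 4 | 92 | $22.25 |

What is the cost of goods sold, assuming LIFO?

Sale 1 (190) [LIFO — newest first]: 190 @ $26.30 = $4,997.00
Sale 2 (177) [LIFO — newest first]: 76 @ $24.00 + 4 @ $26.30 + 97 @ $22.90 = $4,150.50
Sale 3 (193) [LIFO — newest first]: 153 @ $23.65 + 40 @ $22.90 = $4,534.45
Total COGS = $4,997.00 + $4,150.50 + $4,534.45 = $13,681.95
Ending inventory: 55 @ $22.90 + 92 @ $22.25 = $3,306.50
Check: goods available $16,988.45 = COGS $13,681.95 + ending $3,306.50

COGS = $13,681.95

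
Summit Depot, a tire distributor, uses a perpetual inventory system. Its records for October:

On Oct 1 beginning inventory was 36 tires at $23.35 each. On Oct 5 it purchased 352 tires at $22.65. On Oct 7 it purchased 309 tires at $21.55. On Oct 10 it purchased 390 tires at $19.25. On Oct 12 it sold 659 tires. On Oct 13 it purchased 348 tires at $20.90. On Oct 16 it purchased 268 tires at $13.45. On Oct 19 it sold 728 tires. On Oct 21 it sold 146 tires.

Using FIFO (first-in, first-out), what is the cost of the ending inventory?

Oct 12, 659 sold [FIFO — oldest first]: 36 @ $23.35 + 352 @ $22.65 + 271 @ $21.55 = $14,653.45
Oct 19, 728 sold [FIFO — oldest first]: 38 @ $21.55 + 390 @ $19.25 + 300 @ $20.90 = $14,596.40
Oct 21, 146 sold [FIFO — oldest first]: 48 @ $20.90 + 98 @ $13.45 = $2,321.30
Total COGS = $14,653.45 + $14,596.40 + $2,321.30 = $31,571.15
Ending inventory: 170 @ $13.45 = $2,286.50

Ending inventory = $2,286.50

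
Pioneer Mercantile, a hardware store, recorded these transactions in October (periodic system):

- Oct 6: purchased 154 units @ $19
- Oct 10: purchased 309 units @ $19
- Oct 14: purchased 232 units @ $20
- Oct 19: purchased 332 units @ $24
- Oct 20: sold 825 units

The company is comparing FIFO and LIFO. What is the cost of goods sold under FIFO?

FIFO COGS: 154 @ $19 + 309 @ $19 + 232 @ $20 + 130 @ $24 = $16,557
LIFO COGS: 332 @ $24 + 232 @ $20 + 261 @ $19 = $17,567

COGS = $16,557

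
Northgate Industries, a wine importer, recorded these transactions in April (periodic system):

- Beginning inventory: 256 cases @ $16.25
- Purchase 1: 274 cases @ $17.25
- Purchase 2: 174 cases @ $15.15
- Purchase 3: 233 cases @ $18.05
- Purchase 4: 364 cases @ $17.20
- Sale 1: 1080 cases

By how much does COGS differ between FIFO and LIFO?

$209.95

FIFO COGS: 256 @ $16.25 + 274 @ $17.25 + 174 @ $15.15 + 233 @ $18.05 + 143 @ $17.20 = $18,187.85
LIFO COGS: 364 @ $17.20 + 233 @ $18.05 + 174 @ $15.15 + 274 @ $17.25 + 35 @ $16.25 = $18,397.80
Difference = |$18,187.85 − $18,397.80| = $209.95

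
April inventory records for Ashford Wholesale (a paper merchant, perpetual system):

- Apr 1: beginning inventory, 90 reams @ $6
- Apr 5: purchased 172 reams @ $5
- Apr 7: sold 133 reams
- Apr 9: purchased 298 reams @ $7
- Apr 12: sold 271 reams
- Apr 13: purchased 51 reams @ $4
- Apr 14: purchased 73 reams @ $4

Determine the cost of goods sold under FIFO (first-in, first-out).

COGS = $2,394

Apr 7, 133 sold [FIFO — oldest first]: 90 @ $6 + 43 @ $5 = $755
Apr 12, 271 sold [FIFO — oldest first]: 129 @ $5 + 142 @ $7 = $1,639
Total COGS = $755 + $1,639 = $2,394
Ending inventory: 156 @ $7 + 51 @ $4 + 73 @ $4 = $1,588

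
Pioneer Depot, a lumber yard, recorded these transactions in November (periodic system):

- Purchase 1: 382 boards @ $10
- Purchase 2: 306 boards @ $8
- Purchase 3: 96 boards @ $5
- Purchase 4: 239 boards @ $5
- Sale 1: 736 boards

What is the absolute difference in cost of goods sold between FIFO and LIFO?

FIFO COGS: 382 @ $10 + 306 @ $8 + 48 @ $5 = $6,508
LIFO COGS: 239 @ $5 + 96 @ $5 + 306 @ $8 + 95 @ $10 = $5,073
Difference = |$6,508 − $5,073| = $1,435

$1,435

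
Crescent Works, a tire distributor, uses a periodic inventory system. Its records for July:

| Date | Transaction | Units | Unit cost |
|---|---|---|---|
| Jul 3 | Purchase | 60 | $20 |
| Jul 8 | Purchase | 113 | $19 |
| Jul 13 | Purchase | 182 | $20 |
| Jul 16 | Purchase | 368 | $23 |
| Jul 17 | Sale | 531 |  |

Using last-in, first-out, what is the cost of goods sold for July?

Jul 17, 531 sold [LIFO — newest first]: 368 @ $23 + 163 @ $20 = $11,724
Ending inventory: 60 @ $20 + 113 @ $19 + 19 @ $20 = $3,727

COGS = $11,724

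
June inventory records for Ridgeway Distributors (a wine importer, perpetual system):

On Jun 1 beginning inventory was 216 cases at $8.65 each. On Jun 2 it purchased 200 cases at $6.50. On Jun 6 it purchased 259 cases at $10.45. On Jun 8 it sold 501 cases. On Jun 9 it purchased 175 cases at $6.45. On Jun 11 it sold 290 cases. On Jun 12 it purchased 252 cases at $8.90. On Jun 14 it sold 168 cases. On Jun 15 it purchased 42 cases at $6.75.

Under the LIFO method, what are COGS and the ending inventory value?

COGS = $7,988.55; ending inventory = $1,541.45

Jun 8, 501 sold [LIFO — newest first]: 259 @ $10.45 + 200 @ $6.50 + 42 @ $8.65 = $4,369.85
Jun 11, 290 sold [LIFO — newest first]: 175 @ $6.45 + 115 @ $8.65 = $2,123.50
Jun 14, 168 sold [LIFO — newest first]: 168 @ $8.90 = $1,495.20
Total COGS = $4,369.85 + $2,123.50 + $1,495.20 = $7,988.55
Ending inventory: 59 @ $8.65 + 84 @ $8.90 + 42 @ $6.75 = $1,541.45
Check: goods available $9,530.00 = COGS $7,988.55 + ending $1,541.45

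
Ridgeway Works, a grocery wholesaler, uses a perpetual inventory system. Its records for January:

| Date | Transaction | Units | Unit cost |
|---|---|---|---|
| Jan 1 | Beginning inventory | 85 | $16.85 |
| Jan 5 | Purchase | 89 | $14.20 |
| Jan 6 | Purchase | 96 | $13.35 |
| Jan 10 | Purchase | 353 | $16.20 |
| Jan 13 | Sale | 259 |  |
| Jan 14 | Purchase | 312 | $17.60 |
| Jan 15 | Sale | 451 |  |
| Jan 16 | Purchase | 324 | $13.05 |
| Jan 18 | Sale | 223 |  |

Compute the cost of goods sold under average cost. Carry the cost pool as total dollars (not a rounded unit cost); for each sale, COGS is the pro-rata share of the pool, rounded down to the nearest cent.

After Jan 1: 85 on hand, pool $1,432.25 (≈ $16.8500 each)
After Jan 5: 174 on hand, pool $2,696.05 (≈ $15.4945 each)
After Jan 6: 270 on hand, pool $3,977.65 (≈ $14.7320 each)
After Jan 10: 623 on hand, pool $9,696.25 (≈ $15.5638 each)
Jan 13, sell 259: 259/623 × $9,696.25 → $4,031.02
After Jan 14: 676 on hand, pool $11,156.43 (≈ $16.5036 each)
Jan 15, sell 451: 451/676 × $11,156.43 → $7,443.12
After Jan 16: 549 on hand, pool $7,941.51 (≈ $14.4654 each)
Jan 18, sell 223: 223/549 × $7,941.51 → $3,225.78
Total COGS = $4,031.02 + $7,443.12 + $3,225.78 = $14,699.92
Ending inventory (cost pool remaining) = $4,715.73

COGS = $14,699.92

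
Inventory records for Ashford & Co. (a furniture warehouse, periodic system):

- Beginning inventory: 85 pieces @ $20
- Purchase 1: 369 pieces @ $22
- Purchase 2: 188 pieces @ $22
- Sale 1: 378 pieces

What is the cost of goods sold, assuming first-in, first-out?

Sale 1 (378) [FIFO — oldest first]: 85 @ $20 + 293 @ $22 = $8,146
Ending inventory: 76 @ $22 + 188 @ $22 = $5,808
Check: goods available $13,954 = COGS $8,146 + ending $5,808

COGS = $8,146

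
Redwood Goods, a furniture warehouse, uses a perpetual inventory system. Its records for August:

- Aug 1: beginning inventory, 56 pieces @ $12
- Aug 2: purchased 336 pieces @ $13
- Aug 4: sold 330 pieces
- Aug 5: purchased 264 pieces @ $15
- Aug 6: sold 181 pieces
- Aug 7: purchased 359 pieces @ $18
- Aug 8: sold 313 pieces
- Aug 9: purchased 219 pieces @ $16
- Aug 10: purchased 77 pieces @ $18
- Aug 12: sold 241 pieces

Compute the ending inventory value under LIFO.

Aug 4, 330 sold [LIFO — newest first]: 330 @ $13 = $4,290
Aug 6, 181 sold [LIFO — newest first]: 181 @ $15 = $2,715
Aug 8, 313 sold [LIFO — newest first]: 313 @ $18 = $5,634
Aug 12, 241 sold [LIFO — newest first]: 77 @ $18 + 164 @ $16 = $4,010
Total COGS = $4,290 + $2,715 + $5,634 + $4,010 = $16,649
Ending inventory: 56 @ $12 + 6 @ $13 + 83 @ $15 + 46 @ $18 + 55 @ $16 = $3,703

Ending inventory = $3,703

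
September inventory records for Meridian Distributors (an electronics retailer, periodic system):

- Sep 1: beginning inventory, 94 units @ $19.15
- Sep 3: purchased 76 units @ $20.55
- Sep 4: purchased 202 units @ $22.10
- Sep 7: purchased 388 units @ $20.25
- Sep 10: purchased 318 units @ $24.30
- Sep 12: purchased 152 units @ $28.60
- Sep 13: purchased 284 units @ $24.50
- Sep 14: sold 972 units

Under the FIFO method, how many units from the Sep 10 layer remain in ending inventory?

106

Sep 14, 972 sold [FIFO — oldest first]: 94 @ $19.15 + 76 @ $20.55 + 202 @ $22.10 + 388 @ $20.25 + 212 @ $24.30 = $20,834.70
Ending inventory: 106 @ $24.30 + 152 @ $28.60 + 284 @ $24.50 = $13,881.00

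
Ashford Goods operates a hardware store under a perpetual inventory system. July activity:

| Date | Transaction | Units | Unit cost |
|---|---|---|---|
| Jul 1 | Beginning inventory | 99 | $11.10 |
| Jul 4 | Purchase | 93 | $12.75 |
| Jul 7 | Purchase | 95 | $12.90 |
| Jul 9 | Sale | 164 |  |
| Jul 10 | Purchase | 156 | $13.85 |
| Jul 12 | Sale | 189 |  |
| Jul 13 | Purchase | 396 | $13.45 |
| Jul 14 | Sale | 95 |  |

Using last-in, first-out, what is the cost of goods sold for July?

Jul 9, 164 sold [LIFO — newest first]: 95 @ $12.90 + 69 @ $12.75 = $2,105.25
Jul 12, 189 sold [LIFO — newest first]: 156 @ $13.85 + 24 @ $12.75 + 9 @ $11.10 = $2,566.50
Jul 14, 95 sold [LIFO — newest first]: 95 @ $13.45 = $1,277.75
Total COGS = $2,105.25 + $2,566.50 + $1,277.75 = $5,949.50
Ending inventory: 90 @ $11.10 + 301 @ $13.45 = $5,047.45
Check: goods available $10,996.95 = COGS $5,949.50 + ending $5,047.45

COGS = $5,949.50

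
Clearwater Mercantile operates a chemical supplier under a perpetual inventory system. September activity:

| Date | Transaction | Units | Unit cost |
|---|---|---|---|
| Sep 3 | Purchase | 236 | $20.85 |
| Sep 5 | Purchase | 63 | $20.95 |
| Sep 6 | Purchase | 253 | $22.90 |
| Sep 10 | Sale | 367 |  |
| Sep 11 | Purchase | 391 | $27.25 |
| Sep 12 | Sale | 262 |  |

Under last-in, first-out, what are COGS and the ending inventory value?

Sep 10, 367 sold [LIFO — newest first]: 253 @ $22.90 + 63 @ $20.95 + 51 @ $20.85 = $8,176.90
Sep 12, 262 sold [LIFO — newest first]: 262 @ $27.25 = $7,139.50
Total COGS = $8,176.90 + $7,139.50 = $15,316.40
Ending inventory: 185 @ $20.85 + 129 @ $27.25 = $7,372.50
Check: goods available $22,688.90 = COGS $15,316.40 + ending $7,372.50

COGS = $15,316.40; ending inventory = $7,372.50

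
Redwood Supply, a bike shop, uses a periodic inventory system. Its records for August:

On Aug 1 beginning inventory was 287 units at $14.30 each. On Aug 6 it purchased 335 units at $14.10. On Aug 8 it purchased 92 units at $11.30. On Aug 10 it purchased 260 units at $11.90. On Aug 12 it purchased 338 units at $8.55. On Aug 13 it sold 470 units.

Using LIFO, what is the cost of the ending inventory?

Aug 13, 470 sold [LIFO — newest first]: 338 @ $8.55 + 132 @ $11.90 = $4,460.70
Ending inventory: 287 @ $14.30 + 335 @ $14.10 + 92 @ $11.30 + 128 @ $11.90 = $11,390.40
Check: goods available $15,851.10 = COGS $4,460.70 + ending $11,390.40

Ending inventory = $11,390.40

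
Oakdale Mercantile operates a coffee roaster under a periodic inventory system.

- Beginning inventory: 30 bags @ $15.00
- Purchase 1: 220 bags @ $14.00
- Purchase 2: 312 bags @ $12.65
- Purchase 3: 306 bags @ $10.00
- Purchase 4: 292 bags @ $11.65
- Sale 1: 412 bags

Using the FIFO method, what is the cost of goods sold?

COGS = $5,579.30

Sale 1 (412) [FIFO — oldest first]: 30 @ $15.00 + 220 @ $14.00 + 162 @ $12.65 = $5,579.30
Ending inventory: 150 @ $12.65 + 306 @ $10.00 + 292 @ $11.65 = $8,359.30
Check: goods available $13,938.60 = COGS $5,579.30 + ending $8,359.30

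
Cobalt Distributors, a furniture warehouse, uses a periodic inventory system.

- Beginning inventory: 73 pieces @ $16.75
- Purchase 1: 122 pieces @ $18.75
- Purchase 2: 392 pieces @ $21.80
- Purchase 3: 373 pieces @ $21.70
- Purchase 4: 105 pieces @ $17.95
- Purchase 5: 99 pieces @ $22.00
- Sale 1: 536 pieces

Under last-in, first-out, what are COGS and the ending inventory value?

Sale 1 (536) [LIFO — newest first]: 99 @ $22.00 + 105 @ $17.95 + 332 @ $21.70 = $11,267.15
Ending inventory: 73 @ $16.75 + 122 @ $18.75 + 392 @ $21.80 + 41 @ $21.70 = $12,945.55

COGS = $11,267.15; ending inventory = $12,945.55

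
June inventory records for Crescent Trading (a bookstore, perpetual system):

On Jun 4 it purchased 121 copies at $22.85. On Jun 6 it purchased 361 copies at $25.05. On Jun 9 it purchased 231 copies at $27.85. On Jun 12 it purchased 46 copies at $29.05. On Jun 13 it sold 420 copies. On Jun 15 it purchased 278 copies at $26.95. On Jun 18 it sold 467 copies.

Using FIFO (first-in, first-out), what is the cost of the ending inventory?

Jun 13, 420 sold [FIFO — oldest first]: 121 @ $22.85 + 299 @ $25.05 = $10,254.80
Jun 18, 467 sold [FIFO — oldest first]: 62 @ $25.05 + 231 @ $27.85 + 46 @ $29.05 + 128 @ $26.95 = $12,772.35
Total COGS = $10,254.80 + $12,772.35 = $23,027.15
Ending inventory: 150 @ $26.95 = $4,042.50

Ending inventory = $4,042.50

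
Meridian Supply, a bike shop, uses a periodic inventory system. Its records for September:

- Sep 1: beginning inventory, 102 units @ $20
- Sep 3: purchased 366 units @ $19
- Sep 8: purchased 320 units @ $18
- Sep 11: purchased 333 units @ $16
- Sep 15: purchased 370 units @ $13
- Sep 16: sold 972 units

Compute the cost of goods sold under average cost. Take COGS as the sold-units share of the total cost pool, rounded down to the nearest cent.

Sep 16, sell 972: 972/1491 × $24,892.00 → $16,227.38
Ending inventory (cost pool remaining) = $8,664.62
Check: goods available $24,892.00 = COGS $16,227.38 + ending $8,664.62

COGS = $16,227.38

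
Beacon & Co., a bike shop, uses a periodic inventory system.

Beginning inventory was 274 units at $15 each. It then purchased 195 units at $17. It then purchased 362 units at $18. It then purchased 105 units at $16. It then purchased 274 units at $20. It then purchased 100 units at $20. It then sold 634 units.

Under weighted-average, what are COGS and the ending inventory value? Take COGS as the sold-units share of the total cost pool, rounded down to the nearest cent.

COGS = $11,180.17; ending inventory = $11,920.83

Sale 1, sell 634: 634/1310 × $23,101.00 → $11,180.17
Ending inventory (cost pool remaining) = $11,920.83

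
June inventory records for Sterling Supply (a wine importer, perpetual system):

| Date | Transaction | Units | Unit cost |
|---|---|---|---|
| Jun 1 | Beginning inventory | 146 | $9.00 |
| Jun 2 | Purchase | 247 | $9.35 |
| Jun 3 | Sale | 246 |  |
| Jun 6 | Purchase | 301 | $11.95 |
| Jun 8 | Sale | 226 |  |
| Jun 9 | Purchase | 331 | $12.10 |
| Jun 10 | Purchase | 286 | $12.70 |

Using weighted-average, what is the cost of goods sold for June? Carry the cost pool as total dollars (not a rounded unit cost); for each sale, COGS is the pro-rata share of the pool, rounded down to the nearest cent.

COGS = $4,766.36

After Jun 1: 146 on hand, pool $1,314.00 (≈ $9.0000 each)
After Jun 2: 393 on hand, pool $3,623.45 (≈ $9.2200 each)
Jun 3, sell 246: 246/393 × $3,623.45 → $2,268.11
After Jun 6: 448 on hand, pool $4,952.29 (≈ $11.0542 each)
Jun 8, sell 226: 226/448 × $4,952.29 → $2,498.25
After Jun 9: 553 on hand, pool $6,459.14 (≈ $11.6802 each)
After Jun 10: 839 on hand, pool $10,091.34 (≈ $12.0278 each)
Total COGS = $2,268.11 + $2,498.25 = $4,766.36
Ending inventory (cost pool remaining) = $10,091.34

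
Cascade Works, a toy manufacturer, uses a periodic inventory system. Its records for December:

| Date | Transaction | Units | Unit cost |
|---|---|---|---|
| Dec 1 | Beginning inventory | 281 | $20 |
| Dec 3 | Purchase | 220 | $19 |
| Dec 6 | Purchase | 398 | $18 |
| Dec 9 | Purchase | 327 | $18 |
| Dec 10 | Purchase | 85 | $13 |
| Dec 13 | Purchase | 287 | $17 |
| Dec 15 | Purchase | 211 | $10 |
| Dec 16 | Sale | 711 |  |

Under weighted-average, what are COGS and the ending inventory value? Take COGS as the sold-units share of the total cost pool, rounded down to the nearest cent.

Dec 16, sell 711: 711/1809 × $30,944.00 → $12,162.06
Ending inventory (cost pool remaining) = $18,781.94

COGS = $12,162.06; ending inventory = $18,781.94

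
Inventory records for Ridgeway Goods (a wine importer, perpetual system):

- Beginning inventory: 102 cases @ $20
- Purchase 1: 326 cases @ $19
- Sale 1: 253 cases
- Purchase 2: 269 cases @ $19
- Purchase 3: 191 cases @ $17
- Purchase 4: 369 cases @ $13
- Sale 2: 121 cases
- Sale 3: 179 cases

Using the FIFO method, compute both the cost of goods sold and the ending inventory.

Sale 1 (253) [FIFO — oldest first]: 102 @ $20 + 151 @ $19 = $4,909
Sale 2 (121) [FIFO — oldest first]: 121 @ $19 = $2,299
Sale 3 (179) [FIFO — oldest first]: 54 @ $19 + 125 @ $19 = $3,401
Total COGS = $4,909 + $2,299 + $3,401 = $10,609
Ending inventory: 144 @ $19 + 191 @ $17 + 369 @ $13 = $10,780
Check: goods available $21,389 = COGS $10,609 + ending $10,780

COGS = $10,609; ending inventory = $10,780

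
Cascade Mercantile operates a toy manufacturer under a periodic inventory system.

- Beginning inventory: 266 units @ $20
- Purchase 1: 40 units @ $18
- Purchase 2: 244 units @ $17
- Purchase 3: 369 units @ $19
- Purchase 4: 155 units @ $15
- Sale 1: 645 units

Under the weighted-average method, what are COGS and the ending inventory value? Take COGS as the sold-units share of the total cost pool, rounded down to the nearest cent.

Sale 1, sell 645: 645/1074 × $19,524.00 → $11,725.30
Ending inventory (cost pool remaining) = $7,798.70

COGS = $11,725.30; ending inventory = $7,798.70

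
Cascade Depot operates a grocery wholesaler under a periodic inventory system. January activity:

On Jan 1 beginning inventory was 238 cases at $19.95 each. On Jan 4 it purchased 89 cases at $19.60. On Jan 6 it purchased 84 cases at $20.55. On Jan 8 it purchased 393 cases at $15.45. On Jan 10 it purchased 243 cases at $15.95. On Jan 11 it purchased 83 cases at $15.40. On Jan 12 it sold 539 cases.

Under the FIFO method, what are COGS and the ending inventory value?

COGS = $10,196.30; ending inventory = $9,248.30

Jan 12, 539 sold [FIFO — oldest first]: 238 @ $19.95 + 89 @ $19.60 + 84 @ $20.55 + 128 @ $15.45 = $10,196.30
Ending inventory: 265 @ $15.45 + 243 @ $15.95 + 83 @ $15.40 = $9,248.30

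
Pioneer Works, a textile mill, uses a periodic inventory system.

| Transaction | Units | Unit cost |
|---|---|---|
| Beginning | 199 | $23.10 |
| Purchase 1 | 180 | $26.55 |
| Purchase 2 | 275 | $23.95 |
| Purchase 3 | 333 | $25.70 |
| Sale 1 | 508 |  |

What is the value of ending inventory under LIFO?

Ending inventory = $11,770.90

Sale 1 (508) [LIFO — newest first]: 333 @ $25.70 + 175 @ $23.95 = $12,749.35
Ending inventory: 199 @ $23.10 + 180 @ $26.55 + 100 @ $23.95 = $11,770.90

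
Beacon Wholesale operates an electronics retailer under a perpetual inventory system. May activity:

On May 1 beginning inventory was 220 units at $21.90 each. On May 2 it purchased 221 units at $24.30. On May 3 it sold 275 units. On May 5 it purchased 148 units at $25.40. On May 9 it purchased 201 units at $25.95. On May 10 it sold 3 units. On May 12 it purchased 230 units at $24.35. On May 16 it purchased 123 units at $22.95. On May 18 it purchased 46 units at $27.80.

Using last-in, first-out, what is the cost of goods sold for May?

May 3, 275 sold [LIFO — newest first]: 221 @ $24.30 + 54 @ $21.90 = $6,552.90
May 10, 3 sold [LIFO — newest first]: 3 @ $25.95 = $77.85
Total COGS = $6,552.90 + $77.85 = $6,630.75
Ending inventory: 166 @ $21.90 + 148 @ $25.40 + 198 @ $25.95 + 230 @ $24.35 + 123 @ $22.95 + 46 @ $27.80 = $22,234.85

COGS = $6,630.75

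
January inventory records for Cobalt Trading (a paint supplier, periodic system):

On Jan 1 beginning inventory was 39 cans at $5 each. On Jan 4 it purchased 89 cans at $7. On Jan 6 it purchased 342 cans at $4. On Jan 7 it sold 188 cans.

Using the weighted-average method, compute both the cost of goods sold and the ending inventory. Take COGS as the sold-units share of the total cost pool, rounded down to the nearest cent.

Jan 7, sell 188: 188/470 × $2,186.00 → $874.40
Ending inventory (cost pool remaining) = $1,311.60

COGS = $874.40; ending inventory = $1,311.60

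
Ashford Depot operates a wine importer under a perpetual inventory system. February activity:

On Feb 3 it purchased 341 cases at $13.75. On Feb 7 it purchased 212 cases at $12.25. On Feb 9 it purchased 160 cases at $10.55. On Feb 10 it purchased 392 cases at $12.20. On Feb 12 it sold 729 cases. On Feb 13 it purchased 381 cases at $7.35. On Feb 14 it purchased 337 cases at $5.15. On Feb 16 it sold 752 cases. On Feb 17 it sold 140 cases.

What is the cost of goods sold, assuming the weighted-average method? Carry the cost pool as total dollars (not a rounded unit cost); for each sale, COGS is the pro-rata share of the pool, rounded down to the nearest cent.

After Feb 3: 341 on hand, pool $4,688.75 (≈ $13.7500 each)
After Feb 7: 553 on hand, pool $7,285.75 (≈ $13.1750 each)
After Feb 9: 713 on hand, pool $8,973.75 (≈ $12.5859 each)
After Feb 10: 1105 on hand, pool $13,756.15 (≈ $12.4490 each)
Feb 12, sell 729: 729/1105 × $13,756.15 → $9,075.32
After Feb 13: 757 on hand, pool $7,481.18 (≈ $9.8827 each)
After Feb 14: 1094 on hand, pool $9,216.73 (≈ $8.4248 each)
Feb 16, sell 752: 752/1094 × $9,216.73 → $6,335.44
Feb 17, sell 140: 140/342 × $2,881.29 → $1,179.47
Total COGS = $9,075.32 + $6,335.44 + $1,179.47 = $16,590.23
Ending inventory (cost pool remaining) = $1,701.82

COGS = $16,590.23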